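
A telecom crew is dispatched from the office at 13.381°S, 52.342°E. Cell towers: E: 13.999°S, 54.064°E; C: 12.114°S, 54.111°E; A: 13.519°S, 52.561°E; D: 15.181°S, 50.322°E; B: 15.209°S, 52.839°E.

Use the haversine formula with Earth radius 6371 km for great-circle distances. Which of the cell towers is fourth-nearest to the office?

Distances from the office (13.381°S, 52.342°E):
A: 28.2 km
E: 198.3 km
B: 210.2 km
C: 238.0 km
D: 295.7 km
The fourth-nearest is C at 238.0 km.

C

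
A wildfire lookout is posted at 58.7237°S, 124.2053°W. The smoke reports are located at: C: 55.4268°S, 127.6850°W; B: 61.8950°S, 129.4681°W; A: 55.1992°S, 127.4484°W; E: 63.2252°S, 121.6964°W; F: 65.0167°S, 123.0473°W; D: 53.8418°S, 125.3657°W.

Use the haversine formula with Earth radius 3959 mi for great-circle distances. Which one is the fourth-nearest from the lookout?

E

Distances from the lookout (58.7237°S, 124.2053°W):
C: 262.6 mi
A: 272.4 mi
B: 283.5 mi
E: 322.2 mi
D: 340.2 mi
F: 436.4 mi
The fourth-nearest is E at 322.2 mi.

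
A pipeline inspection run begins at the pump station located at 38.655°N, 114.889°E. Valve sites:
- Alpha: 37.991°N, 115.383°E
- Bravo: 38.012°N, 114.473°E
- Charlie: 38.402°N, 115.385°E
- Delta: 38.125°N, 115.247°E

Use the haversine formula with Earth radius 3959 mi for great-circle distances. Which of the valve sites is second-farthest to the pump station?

Bravo

Distances from the pump station (38.655°N, 114.889°E):
Alpha: 53.1 mi
Bravo: 49.8 mi
Delta: 41.4 mi
Charlie: 32.0 mi
The second-farthest is Bravo at 49.8 mi.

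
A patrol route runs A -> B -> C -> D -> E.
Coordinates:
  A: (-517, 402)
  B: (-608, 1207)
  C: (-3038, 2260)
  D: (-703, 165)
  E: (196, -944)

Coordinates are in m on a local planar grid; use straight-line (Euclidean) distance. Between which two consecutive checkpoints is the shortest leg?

Leg distances:
A→B: 810.1 m
B→C: 2648.3 m
C→D: 3137.1 m
D→E: 1427.6 m
The shortest leg is A–B at 810.1 m.

A–B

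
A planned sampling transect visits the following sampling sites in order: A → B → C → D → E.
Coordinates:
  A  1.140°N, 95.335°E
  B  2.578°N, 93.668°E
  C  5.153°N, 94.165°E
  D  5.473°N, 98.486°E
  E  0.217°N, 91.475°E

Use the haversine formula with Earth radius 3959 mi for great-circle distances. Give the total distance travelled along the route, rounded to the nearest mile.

1236 mi

Leg distances:
A→B: 152.1 mi  (cumulative 152.1 mi)
B→C: 181.2 mi  (cumulative 333.3 mi)
C→D: 298.1 mi  (cumulative 631.4 mi)
D→E: 604.8 mi  (cumulative 1236.2 mi)
Total route length ≈ 1236 mi.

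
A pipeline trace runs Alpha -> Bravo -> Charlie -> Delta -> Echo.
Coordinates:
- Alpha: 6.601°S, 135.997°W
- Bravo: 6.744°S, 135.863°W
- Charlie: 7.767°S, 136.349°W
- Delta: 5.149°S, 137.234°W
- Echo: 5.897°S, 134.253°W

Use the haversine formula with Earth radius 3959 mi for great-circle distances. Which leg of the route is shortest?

Leg distances:
Alpha→Bravo: 13.5 mi
Bravo→Charlie: 78.1 mi
Charlie→Delta: 190.8 mi
Delta→Echo: 211.4 mi
The shortest leg is Alpha–Bravo at 13.5 mi.

Alpha–Bravo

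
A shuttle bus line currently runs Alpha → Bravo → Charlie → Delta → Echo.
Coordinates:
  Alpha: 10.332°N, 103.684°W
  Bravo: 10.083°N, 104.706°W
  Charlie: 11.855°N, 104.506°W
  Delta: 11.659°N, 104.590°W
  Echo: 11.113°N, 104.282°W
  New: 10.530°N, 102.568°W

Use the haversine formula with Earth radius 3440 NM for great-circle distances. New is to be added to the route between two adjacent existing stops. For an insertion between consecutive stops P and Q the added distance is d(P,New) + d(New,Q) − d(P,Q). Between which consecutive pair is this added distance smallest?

between Alpha and Bravo

Added distance for inserting New between each consecutive pair:
Alpha–Bravo: 133.9 NM
Bravo–Charlie: 161.2 NM
Charlie–Delta: 263.4 NM
Delta–Echo: 206.6 NM
Smallest added distance is 133.9 NM, inserting between Alpha and Bravo.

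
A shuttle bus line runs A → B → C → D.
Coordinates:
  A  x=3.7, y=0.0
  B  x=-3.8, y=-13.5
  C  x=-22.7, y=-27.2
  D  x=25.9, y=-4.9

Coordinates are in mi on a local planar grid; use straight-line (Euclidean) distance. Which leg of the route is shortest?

A–B

Leg distances:
A→B: 15.4 mi
B→C: 23.3 mi
C→D: 53.5 mi
The shortest leg is A–B at 15.4 mi.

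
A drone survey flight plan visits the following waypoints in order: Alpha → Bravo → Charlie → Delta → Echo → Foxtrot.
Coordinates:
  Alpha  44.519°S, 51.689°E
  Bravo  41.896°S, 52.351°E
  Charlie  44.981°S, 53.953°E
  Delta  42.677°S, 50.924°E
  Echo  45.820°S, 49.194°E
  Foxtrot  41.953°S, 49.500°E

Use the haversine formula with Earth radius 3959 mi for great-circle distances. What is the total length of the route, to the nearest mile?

Leg distances:
Alpha→Bravo: 184.3 mi  (cumulative 184.3 mi)
Bravo→Charlie: 227.8 mi  (cumulative 412.1 mi)
Charlie→Delta: 219.4 mi  (cumulative 631.5 mi)
Delta→Echo: 233.4 mi  (cumulative 864.9 mi)
Echo→Foxtrot: 267.6 mi  (cumulative 1132.5 mi)
Total route length ≈ 1133 mi.

1133 mi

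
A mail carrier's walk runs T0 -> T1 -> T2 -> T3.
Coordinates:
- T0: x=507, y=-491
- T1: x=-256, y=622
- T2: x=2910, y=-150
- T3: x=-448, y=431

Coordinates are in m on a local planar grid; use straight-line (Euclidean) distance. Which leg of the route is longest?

Leg distances:
T0→T1: 1349.4 m
T1→T2: 3258.8 m
T2→T3: 3407.9 m
The longest leg is T2–T3 at 3407.9 m.

T2–T3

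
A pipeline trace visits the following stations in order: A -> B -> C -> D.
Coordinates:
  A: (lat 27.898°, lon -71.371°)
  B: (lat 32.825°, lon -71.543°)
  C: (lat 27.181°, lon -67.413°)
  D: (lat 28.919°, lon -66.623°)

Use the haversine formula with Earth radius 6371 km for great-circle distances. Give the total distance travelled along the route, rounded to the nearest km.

1499 km

Leg distances:
A→B: 548.1 km  (cumulative 548.1 km)
B→C: 742.8 km  (cumulative 1290.9 km)
C→D: 208.2 km  (cumulative 1499.1 km)
Total route length ≈ 1499 km.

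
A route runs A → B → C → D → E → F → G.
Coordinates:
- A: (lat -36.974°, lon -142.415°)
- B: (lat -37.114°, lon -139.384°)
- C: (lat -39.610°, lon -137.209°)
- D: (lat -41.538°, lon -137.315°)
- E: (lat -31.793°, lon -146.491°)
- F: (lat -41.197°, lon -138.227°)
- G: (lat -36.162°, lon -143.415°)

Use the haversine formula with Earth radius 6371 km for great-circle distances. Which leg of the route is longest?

Leg distances:
A→B: 269.4 km
B→C: 336.1 km
C→D: 214.6 km
D→E: 1356.2 km
E→F: 1278.9 km
F→G: 718.2 km
The longest leg is D–E at 1356.2 km.

D–E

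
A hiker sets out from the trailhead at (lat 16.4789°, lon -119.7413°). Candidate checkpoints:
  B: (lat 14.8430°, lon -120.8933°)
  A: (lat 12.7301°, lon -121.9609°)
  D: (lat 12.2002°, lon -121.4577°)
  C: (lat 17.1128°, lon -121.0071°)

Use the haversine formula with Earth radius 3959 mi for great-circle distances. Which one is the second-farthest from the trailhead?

Distances from the trailhead ((lat 16.4789°, lon -119.7413°)):
D: 317.2 mi
A: 298.5 mi
B: 136.6 mi
C: 94.5 mi
The second-farthest is A at 298.5 mi.

A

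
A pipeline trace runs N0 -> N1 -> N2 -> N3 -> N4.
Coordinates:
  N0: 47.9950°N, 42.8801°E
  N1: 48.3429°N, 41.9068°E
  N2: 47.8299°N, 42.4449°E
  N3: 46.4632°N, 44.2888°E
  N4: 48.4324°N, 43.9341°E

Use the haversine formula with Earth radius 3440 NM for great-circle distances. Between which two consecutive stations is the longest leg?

Leg distances:
N0→N1: 44.2 NM
N1→N2: 37.6 NM
N2→N3: 111.4 NM
N3→N4: 119.1 NM
The longest leg is N3–N4 at 119.1 NM.

N3–N4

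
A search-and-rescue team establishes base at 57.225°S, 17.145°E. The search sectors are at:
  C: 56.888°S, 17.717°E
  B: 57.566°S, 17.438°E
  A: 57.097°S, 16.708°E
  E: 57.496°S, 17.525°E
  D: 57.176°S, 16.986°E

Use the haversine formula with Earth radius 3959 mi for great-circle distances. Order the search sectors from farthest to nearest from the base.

C, B, E, A, D

Computing each great-circle distance from 57.225°S, 17.145°E:
C 56.888°S, 17.717°E: 31.7 mi
B 57.566°S, 17.438°E: 26.0 mi
E 57.496°S, 17.525°E: 23.5 mi
A 57.097°S, 16.708°E: 18.6 mi
D 57.176°S, 16.986°E: 6.8 mi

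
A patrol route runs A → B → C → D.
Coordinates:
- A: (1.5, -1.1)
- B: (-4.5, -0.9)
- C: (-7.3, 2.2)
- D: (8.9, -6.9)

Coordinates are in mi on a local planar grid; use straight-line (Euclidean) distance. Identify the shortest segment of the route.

Leg distances:
A→B: 6.0 mi
B→C: 4.2 mi
C→D: 18.6 mi
The shortest leg is B–C at 4.2 mi.

B–C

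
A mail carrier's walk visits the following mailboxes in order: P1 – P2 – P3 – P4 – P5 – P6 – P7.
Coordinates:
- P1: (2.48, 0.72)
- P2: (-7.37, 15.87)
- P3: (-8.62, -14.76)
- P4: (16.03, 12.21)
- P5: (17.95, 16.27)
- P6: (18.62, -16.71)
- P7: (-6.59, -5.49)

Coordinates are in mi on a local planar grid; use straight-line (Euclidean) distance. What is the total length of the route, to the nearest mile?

150 mi

Leg distances:
P1→P2: 18.1 mi  (cumulative 18.1 mi)
P2→P3: 30.7 mi  (cumulative 48.7 mi)
P3→P4: 36.5 mi  (cumulative 85.3 mi)
P4→P5: 4.5 mi  (cumulative 89.8 mi)
P5→P6: 33.0 mi  (cumulative 122.7 mi)
P6→P7: 27.6 mi  (cumulative 150.3 mi)
Total route length ≈ 150 mi.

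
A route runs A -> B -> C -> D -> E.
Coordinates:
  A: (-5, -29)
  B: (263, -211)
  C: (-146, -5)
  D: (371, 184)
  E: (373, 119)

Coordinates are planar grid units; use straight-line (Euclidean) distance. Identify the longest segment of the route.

Leg distances:
A→B: 324.0
B→C: 457.9
C→D: 550.5
D→E: 65.0
The longest leg is C–D at 550.5.

C–D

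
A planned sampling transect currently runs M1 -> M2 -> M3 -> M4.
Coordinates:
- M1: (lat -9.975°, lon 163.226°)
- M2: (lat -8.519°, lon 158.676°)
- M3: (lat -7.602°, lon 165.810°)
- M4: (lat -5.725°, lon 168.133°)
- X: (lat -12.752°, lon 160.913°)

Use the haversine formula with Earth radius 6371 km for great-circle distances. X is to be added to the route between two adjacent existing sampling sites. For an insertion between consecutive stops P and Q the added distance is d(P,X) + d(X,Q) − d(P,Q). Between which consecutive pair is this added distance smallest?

Added distance for inserting X between each consecutive pair:
M1–M2: 404.1 km
M2–M3: 522.6 km
M3–M4: 1565.9 km
Smallest added distance is 404.1 km, inserting between M1 and M2.

between M1 and M2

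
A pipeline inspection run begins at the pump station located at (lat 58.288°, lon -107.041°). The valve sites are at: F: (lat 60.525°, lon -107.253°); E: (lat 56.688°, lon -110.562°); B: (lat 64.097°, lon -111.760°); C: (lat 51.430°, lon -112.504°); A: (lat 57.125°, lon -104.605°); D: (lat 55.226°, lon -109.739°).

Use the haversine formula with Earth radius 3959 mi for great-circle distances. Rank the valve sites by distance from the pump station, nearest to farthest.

A, F, E, D, B, C

Distances from the pump station:
A (lat 57.125°, lon -104.605°): 120.6 mi
F (lat 60.525°, lon -107.253°): 154.8 mi
E (lat 56.688°, lon -110.562°): 171.2 mi
D (lat 55.226°, lon -109.739°): 234.9 mi
B (lat 64.097°, lon -111.760°): 430.8 mi
C (lat 51.430°, lon -112.504°): 520.9 mi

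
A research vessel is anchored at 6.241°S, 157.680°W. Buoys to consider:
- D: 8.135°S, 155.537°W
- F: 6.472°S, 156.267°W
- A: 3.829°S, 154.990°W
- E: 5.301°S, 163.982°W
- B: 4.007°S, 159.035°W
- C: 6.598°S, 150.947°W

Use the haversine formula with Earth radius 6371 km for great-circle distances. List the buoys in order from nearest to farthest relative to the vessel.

Distances from the vessel:
F 6.472°S, 156.267°W: 158.3 km
B 4.007°S, 159.035°W: 290.2 km
D 8.135°S, 155.537°W: 316.6 km
A 3.829°S, 154.990°W: 400.9 km
E 5.301°S, 163.982°W: 705.0 km
C 6.598°S, 150.947°W: 745.0 km

F, B, D, A, E, C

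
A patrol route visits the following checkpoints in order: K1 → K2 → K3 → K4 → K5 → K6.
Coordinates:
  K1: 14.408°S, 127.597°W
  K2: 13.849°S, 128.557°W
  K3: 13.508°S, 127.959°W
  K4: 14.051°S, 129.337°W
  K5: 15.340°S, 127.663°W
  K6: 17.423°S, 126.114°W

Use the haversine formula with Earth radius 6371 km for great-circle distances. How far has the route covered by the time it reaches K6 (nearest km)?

871 km

Leg distances:
K1→K2: 120.7 km  (cumulative 120.7 km)
K2→K3: 74.9 km  (cumulative 195.7 km)
K3→K4: 160.6 km  (cumulative 356.3 km)
K4→K5: 230.1 km  (cumulative 586.4 km)
K5→K6: 284.5 km  (cumulative 870.9 km)
Cumulative distance at K6 ≈ 871 km.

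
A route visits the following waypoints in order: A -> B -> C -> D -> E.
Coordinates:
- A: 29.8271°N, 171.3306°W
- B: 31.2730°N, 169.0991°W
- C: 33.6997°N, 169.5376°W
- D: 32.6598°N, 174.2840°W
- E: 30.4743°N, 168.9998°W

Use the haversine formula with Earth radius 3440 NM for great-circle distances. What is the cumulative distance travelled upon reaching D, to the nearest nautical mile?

538 NM

Leg distances:
A→B: 144.4 NM  (cumulative 144.4 NM)
B→C: 147.4 NM  (cumulative 291.8 NM)
C→D: 246.5 NM  (cumulative 538.3 NM)
Cumulative distance at D ≈ 538 NM.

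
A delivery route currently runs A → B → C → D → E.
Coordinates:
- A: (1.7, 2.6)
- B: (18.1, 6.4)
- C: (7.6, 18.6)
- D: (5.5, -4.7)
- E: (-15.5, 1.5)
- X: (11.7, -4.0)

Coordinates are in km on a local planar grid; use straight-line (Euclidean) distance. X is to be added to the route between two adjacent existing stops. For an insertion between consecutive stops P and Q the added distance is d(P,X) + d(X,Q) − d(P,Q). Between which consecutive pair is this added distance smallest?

between C and D

Added distance for inserting X between each consecutive pair:
A–B: 7.4 km
B–C: 19.1 km
C–D: 5.8 km
D–E: 12.1 km
Smallest added distance is 5.8 km, inserting between C and D.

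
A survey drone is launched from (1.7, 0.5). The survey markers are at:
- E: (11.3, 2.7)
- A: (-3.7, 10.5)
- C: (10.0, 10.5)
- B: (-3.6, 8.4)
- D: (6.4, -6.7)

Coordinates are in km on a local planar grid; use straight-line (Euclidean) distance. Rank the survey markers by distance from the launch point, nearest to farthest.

Distance from the launch point at (1.7, 0.5) to each:
D (6.4, -6.7): 8.6 km
B (-3.6, 8.4): 9.5 km
E (11.3, 2.7): 9.8 km
A (-3.7, 10.5): 11.4 km
C (10.0, 10.5): 13.0 km

D, B, E, A, C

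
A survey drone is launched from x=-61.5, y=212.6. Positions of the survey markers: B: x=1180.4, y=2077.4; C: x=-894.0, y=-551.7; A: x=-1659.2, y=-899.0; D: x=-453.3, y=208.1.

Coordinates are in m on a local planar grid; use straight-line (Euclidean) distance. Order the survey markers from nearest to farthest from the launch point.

Distance from the launch point at x=-61.5, y=212.6 to each:
D x=-453.3, y=208.1: 391.8 m
C x=-894.0, y=-551.7: 1130.1 m
A x=-1659.2, y=-899.0: 1946.4 m
B x=1180.4, y=2077.4: 2240.5 m

D, C, A, B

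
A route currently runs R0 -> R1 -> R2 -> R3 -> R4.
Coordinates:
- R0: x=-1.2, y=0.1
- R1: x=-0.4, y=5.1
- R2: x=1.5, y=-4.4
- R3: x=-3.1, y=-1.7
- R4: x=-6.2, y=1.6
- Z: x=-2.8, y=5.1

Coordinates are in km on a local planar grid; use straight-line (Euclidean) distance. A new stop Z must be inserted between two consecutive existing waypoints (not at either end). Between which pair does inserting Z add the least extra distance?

Added distance for inserting Z between each consecutive pair:
R0–R1: 2.6 km
R1–R2: 3.1 km
R2–R3: 11.9 km
R3–R4: 7.2 km
Smallest added distance is 2.6 km, inserting between R0 and R1.

between R0 and R1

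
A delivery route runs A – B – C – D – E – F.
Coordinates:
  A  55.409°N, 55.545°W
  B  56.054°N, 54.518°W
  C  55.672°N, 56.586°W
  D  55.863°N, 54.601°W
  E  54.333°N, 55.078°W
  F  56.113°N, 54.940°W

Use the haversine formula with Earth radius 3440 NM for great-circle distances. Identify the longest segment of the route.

Leg distances:
A→B: 52.0 NM
B→C: 73.4 NM
C→D: 68.0 NM
D→E: 93.3 NM
E→F: 107.0 NM
The longest leg is E–F at 107.0 NM.

E–F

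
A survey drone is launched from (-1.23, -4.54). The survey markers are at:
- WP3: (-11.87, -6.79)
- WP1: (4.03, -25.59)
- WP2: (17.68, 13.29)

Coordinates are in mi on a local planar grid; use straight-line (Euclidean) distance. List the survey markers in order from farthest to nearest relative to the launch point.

WP2, WP1, WP3

Distances from the launch point:
WP2 (17.68, 13.29): 26.0 mi
WP1 (4.03, -25.59): 21.7 mi
WP3 (-11.87, -6.79): 10.9 mi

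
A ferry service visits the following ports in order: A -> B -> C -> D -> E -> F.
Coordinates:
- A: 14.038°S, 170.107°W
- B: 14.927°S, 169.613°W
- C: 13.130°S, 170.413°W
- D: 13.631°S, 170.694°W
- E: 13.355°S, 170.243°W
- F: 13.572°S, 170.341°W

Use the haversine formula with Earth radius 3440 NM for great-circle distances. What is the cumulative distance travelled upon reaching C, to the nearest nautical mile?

Leg distances:
A→B: 60.6 NM  (cumulative 60.6 NM)
B→C: 117.5 NM  (cumulative 178.1 NM)
Cumulative distance at C ≈ 178 NM.

178 NM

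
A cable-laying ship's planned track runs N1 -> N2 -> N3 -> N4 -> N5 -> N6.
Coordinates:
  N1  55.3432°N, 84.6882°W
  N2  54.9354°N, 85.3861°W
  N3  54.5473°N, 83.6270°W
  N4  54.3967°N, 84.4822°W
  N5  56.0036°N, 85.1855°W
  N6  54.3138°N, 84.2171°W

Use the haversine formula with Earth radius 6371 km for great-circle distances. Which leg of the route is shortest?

Leg distances:
N1→N2: 63.4 km
N2→N3: 120.9 km
N3→N4: 57.7 km
N4→N5: 184.2 km
N5→N6: 197.7 km
The shortest leg is N3–N4 at 57.7 km.

N3–N4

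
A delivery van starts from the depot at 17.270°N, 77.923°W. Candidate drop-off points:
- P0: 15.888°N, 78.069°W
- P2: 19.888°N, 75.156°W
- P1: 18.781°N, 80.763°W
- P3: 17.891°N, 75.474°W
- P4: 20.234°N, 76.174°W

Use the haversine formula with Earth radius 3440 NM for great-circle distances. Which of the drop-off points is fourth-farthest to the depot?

Distance to each, sorted:
P2: 222.5 NM
P4: 203.8 NM
P1: 185.8 NM
P3: 145.0 NM
P0: 83.4 NM
The fourth-farthest is P3 at 145.0 NM.

P3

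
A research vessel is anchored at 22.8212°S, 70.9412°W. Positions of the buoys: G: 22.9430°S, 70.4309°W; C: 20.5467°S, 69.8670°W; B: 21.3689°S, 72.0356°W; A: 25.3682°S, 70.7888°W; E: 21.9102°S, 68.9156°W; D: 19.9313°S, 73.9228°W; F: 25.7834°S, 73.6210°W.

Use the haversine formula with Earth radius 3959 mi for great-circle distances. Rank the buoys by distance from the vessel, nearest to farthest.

Distances from the vessel:
G 22.9430°S, 70.4309°W: 33.6 mi
B 21.3689°S, 72.0356°W: 122.4 mi
E 21.9102°S, 68.9156°W: 143.9 mi
C 20.5467°S, 69.8670°W: 171.6 mi
A 25.3682°S, 70.7888°W: 176.3 mi
F 25.7834°S, 73.6210°W: 265.3 mi
D 19.9313°S, 73.9228°W: 276.9 mi

G, B, E, C, A, F, D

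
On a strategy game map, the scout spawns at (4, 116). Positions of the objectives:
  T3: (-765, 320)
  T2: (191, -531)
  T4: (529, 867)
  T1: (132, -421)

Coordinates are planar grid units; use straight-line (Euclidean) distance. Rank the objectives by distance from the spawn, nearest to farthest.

Computing each straight-line distance from (4, 116):
T1 (132, -421): 552.0
T2 (191, -531): 673.5
T3 (-765, 320): 795.6
T4 (529, 867): 916.3

T1, T2, T3, T4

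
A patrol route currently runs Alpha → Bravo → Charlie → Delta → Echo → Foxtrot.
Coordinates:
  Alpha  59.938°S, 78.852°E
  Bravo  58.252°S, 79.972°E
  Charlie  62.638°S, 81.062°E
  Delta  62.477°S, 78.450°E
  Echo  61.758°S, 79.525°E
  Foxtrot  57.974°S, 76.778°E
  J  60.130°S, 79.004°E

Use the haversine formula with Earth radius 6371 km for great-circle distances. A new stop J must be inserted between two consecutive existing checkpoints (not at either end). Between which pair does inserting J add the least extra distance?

Added distance for inserting J between each consecutive pair:
Alpha–Bravo: 40.9 km
Bravo–Charlie: 24.2 km
Charlie–Delta: 427.2 km
Delta–Echo: 348.3 km
Echo–Foxtrot: 6.9 km
Smallest added distance is 6.9 km, inserting between Echo and Foxtrot.

between Echo and Foxtrot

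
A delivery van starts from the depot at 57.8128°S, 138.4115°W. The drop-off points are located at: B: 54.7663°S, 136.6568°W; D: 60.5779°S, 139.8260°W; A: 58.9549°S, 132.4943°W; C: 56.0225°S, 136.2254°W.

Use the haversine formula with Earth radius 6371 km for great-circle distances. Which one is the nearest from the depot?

C

Distances from the depot (57.8128°S, 138.4115°W):
C: 239.2 km
D: 317.8 km
B: 355.6 km
A: 367.4 km
The nearest is C at 239.2 km.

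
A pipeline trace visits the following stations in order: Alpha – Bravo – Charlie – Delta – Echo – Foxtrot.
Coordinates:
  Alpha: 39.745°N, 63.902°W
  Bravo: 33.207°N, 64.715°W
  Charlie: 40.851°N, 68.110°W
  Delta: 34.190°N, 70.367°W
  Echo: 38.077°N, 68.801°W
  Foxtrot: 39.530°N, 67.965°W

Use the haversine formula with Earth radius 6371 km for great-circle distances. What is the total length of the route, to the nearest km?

Leg distances:
Alpha→Bravo: 730.6 km  (cumulative 730.6 km)
Bravo→Charlie: 901.6 km  (cumulative 1632.2 km)
Charlie→Delta: 766.9 km  (cumulative 2399.1 km)
Delta→Echo: 454.5 km  (cumulative 2853.6 km)
Echo→Foxtrot: 177.1 km  (cumulative 3030.6 km)
Total route length ≈ 3031 km.

3031 km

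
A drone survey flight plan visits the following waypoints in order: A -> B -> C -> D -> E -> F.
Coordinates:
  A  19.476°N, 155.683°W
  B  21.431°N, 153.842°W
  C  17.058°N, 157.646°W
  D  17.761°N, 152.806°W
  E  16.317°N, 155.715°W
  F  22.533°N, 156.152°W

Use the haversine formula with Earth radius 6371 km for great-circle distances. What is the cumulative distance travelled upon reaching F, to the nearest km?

Leg distances:
A→B: 289.9 km  (cumulative 289.9 km)
B→C: 629.1 km  (cumulative 919.0 km)
C→D: 519.4 km  (cumulative 1438.5 km)
D→E: 348.5 km  (cumulative 1786.9 km)
E→F: 692.7 km  (cumulative 2479.6 km)
Cumulative distance at F ≈ 2480 km.

2480 km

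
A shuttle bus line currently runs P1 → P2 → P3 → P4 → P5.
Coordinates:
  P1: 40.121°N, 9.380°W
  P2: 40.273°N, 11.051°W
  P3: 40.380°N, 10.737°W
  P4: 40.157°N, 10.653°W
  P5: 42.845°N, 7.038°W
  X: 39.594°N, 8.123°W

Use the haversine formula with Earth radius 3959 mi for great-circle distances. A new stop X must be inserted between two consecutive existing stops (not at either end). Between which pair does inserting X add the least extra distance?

between P4 and P5

Added distance for inserting X between each consecutive pair:
P1–P2: 149.2 mi
P2–P3: 292.6 mi
P3–P4: 272.3 mi
P4–P5: 107.7 mi
Smallest added distance is 107.7 mi, inserting between P4 and P5.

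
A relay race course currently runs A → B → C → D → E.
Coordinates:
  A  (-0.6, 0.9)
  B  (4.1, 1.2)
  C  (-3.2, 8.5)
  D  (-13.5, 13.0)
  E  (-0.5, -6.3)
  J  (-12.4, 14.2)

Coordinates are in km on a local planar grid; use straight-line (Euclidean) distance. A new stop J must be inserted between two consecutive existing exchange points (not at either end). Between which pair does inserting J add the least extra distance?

Added distance for inserting J between each consecutive pair:
A–B: 34.1 km
B–C: 21.5 km
C–D: 1.2 km
D–E: 2.1 km
Smallest added distance is 1.2 km, inserting between C and D.

between C and D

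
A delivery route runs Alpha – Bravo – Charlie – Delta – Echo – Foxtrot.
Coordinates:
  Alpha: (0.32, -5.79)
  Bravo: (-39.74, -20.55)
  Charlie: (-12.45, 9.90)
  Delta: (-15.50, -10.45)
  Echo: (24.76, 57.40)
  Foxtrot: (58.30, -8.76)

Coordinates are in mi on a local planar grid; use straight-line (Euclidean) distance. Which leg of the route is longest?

Leg distances:
Alpha→Bravo: 42.7 mi
Bravo→Charlie: 40.9 mi
Charlie→Delta: 20.6 mi
Delta→Echo: 78.9 mi
Echo→Foxtrot: 74.2 mi
The longest leg is Delta–Echo at 78.9 mi.

Delta–Echo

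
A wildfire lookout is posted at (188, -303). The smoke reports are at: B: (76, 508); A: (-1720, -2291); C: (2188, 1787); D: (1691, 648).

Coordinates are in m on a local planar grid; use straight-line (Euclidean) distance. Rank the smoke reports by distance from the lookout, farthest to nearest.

C, A, D, B

Distances from the lookout:
C (2188, 1787): 2892.8 m
A (-1720, -2291): 2755.5 m
D (1691, 648): 1778.6 m
B (76, 508): 818.7 m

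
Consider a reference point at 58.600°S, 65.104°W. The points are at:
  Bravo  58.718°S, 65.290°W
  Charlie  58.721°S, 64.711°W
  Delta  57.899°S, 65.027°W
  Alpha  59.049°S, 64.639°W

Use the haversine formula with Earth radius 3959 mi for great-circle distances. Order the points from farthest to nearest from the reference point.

Delta, Alpha, Charlie, Bravo

Computing each great-circle distance from 58.600°S, 65.104°W:
Delta 57.899°S, 65.027°W: 48.5 mi
Alpha 59.049°S, 64.639°W: 35.2 mi
Charlie 58.721°S, 64.711°W: 16.4 mi
Bravo 58.718°S, 65.290°W: 10.5 mi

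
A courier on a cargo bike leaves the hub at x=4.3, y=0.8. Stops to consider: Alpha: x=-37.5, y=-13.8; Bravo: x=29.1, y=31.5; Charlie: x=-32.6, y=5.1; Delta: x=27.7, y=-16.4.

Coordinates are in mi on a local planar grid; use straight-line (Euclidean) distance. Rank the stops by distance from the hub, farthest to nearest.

Distances from the hub:
Alpha x=-37.5, y=-13.8: 44.3 mi
Bravo x=29.1, y=31.5: 39.5 mi
Charlie x=-32.6, y=5.1: 37.1 mi
Delta x=27.7, y=-16.4: 29.0 mi

Alpha, Bravo, Charlie, Delta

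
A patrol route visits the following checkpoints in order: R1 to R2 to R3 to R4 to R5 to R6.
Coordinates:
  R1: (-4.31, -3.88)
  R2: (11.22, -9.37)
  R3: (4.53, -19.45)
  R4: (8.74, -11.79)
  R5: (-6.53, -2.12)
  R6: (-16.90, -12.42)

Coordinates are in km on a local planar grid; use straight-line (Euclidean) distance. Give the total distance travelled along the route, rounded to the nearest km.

Leg distances:
R1→R2: 16.5 km  (cumulative 16.5 km)
R2→R3: 12.1 km  (cumulative 28.6 km)
R3→R4: 8.7 km  (cumulative 37.3 km)
R4→R5: 18.1 km  (cumulative 55.4 km)
R5→R6: 14.6 km  (cumulative 70.0 km)
Total route length ≈ 70 km.

70 km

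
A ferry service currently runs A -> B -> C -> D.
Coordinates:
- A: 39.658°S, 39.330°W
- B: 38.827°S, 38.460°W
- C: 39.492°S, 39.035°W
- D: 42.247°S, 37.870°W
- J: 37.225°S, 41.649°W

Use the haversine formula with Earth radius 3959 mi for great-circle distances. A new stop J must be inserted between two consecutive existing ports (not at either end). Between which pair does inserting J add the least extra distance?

between A and B

Added distance for inserting J between each consecutive pair:
A–B: 341.7 mi
B–C: 361.7 mi
C–D: 412.1 mi
Smallest added distance is 341.7 mi, inserting between A and B.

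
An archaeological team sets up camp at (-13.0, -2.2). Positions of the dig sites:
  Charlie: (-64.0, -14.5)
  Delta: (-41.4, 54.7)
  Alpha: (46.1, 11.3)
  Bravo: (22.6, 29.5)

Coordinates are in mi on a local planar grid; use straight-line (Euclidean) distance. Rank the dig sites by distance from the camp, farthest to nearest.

Computing each straight-line distance from (-13.0, -2.2):
Delta (-41.4, 54.7): 63.6 mi
Alpha (46.1, 11.3): 60.6 mi
Charlie (-64.0, -14.5): 52.5 mi
Bravo (22.6, 29.5): 47.7 mi

Delta, Alpha, Charlie, Bravo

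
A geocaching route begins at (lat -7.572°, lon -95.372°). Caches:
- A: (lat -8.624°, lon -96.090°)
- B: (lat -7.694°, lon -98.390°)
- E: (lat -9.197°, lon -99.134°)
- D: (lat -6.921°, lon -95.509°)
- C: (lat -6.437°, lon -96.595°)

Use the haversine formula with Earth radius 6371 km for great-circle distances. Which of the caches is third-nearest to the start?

C

Distance to each, sorted:
D: 73.9 km
A: 141.2 km
C: 184.8 km
B: 332.9 km
E: 451.6 km
The third-nearest is C at 184.8 km.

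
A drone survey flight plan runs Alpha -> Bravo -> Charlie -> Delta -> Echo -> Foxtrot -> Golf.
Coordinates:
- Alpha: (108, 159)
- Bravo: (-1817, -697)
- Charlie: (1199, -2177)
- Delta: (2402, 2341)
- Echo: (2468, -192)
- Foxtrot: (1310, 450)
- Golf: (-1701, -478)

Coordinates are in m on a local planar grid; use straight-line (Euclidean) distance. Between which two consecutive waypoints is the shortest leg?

Leg distances:
Alpha→Bravo: 2106.7 m
Bravo→Charlie: 3359.6 m
Charlie→Delta: 4675.4 m
Delta→Echo: 2533.9 m
Echo→Foxtrot: 1324.1 m
Foxtrot→Golf: 3150.8 m
The shortest leg is Echo–Foxtrot at 1324.1 m.

Echo–Foxtrot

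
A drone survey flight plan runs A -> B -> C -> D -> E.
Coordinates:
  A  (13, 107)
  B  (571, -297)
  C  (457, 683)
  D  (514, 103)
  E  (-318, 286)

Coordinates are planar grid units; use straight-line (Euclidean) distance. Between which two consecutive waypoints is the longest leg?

B–C

Leg distances:
A→B: 688.9
B→C: 986.6
C→D: 582.8
D→E: 851.9
The longest leg is B–C at 986.6.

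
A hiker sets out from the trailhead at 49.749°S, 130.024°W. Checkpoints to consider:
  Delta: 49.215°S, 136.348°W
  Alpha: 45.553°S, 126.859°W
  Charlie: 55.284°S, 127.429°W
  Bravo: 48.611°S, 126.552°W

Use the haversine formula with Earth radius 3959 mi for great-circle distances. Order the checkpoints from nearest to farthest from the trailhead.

Bravo, Delta, Alpha, Charlie

Computing each great-circle distance from 49.749°S, 130.024°W:
Bravo 48.611°S, 126.552°W: 175.4 mi
Delta 49.215°S, 136.348°W: 286.2 mi
Alpha 45.553°S, 126.859°W: 325.1 mi
Charlie 55.284°S, 127.429°W: 397.6 mi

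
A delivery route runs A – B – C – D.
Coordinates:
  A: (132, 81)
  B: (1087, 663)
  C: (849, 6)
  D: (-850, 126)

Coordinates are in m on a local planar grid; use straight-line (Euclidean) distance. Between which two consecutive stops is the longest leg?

Leg distances:
A→B: 1118.4 m
B→C: 698.8 m
C→D: 1703.2 m
The longest leg is C–D at 1703.2 m.

C–D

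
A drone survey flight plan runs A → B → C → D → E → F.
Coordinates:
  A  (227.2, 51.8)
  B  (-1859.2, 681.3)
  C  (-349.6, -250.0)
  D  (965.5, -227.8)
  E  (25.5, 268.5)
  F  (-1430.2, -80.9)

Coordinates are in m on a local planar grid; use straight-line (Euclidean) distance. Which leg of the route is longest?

A–B

Leg distances:
A→B: 2179.3 m
B→C: 1773.8 m
C→D: 1315.3 m
D→E: 1063.0 m
E→F: 1497.0 m
The longest leg is A–B at 2179.3 m.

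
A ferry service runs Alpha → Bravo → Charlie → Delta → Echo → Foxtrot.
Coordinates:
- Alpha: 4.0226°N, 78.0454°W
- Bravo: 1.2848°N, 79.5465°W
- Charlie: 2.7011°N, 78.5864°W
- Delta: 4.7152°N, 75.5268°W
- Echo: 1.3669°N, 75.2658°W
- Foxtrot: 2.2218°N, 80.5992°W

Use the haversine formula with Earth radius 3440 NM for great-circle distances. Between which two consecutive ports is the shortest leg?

Leg distances:
Alpha→Bravo: 187.4 NM
Bravo→Charlie: 102.7 NM
Charlie→Delta: 219.6 NM
Delta→Echo: 201.6 NM
Echo→Foxtrot: 324.1 NM
The shortest leg is Bravo–Charlie at 102.7 NM.

Bravo–Charlie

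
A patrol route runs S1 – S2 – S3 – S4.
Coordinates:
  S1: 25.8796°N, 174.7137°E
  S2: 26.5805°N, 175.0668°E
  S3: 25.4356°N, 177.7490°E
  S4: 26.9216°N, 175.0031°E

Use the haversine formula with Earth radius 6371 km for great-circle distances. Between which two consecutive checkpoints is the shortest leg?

Leg distances:
S1→S2: 85.5 km
S2→S3: 296.7 km
S3→S4: 320.0 km
The shortest leg is S1–S2 at 85.5 km.

S1–S2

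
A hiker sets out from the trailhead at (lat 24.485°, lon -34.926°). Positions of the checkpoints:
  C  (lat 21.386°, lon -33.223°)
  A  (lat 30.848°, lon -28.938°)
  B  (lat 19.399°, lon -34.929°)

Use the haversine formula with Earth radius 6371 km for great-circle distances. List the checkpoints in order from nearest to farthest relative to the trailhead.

Distances from the trailhead:
C (lat 21.386°, lon -33.223°): 386.2 km
B (lat 19.399°, lon -34.929°): 565.5 km
A (lat 30.848°, lon -28.938°): 920.7 km

C, B, A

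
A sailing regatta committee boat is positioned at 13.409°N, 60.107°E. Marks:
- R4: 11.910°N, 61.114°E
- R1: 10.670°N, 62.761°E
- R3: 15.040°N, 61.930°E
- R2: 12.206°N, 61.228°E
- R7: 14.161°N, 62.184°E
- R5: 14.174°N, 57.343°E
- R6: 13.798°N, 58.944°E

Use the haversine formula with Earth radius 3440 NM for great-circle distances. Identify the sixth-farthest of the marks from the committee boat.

R2

Distance to each, sorted:
R1: 226.5 NM
R5: 167.6 NM
R3: 144.4 NM
R7: 129.3 NM
R4: 107.6 NM
R2: 97.6 NM
R6: 71.8 NM
The sixth-farthest is R2 at 97.6 NM.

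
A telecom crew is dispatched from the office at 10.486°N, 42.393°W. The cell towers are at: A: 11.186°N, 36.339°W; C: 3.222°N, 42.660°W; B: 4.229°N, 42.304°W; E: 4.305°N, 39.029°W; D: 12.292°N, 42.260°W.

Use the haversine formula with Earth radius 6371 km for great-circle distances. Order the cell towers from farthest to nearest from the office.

C, E, B, A, D

Distances from the office:
C 3.222°N, 42.660°W: 808.3 km
E 4.305°N, 39.029°W: 780.9 km
B 4.229°N, 42.304°W: 695.8 km
A 11.186°N, 36.339°W: 665.7 km
D 12.292°N, 42.260°W: 201.3 km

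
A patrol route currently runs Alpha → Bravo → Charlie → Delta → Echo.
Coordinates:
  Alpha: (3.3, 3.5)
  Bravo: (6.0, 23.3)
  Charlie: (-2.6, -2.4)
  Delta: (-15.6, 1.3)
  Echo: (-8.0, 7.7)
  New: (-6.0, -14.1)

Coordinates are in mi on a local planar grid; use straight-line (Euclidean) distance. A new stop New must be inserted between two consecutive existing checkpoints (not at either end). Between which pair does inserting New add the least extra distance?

between Charlie and Delta

Added distance for inserting New between each consecutive pair:
Alpha–Bravo: 39.2 mi
Bravo–Charlie: 24.4 mi
Charlie–Delta: 16.8 mi
Delta–Echo: 30.1 mi
Smallest added distance is 16.8 mi, inserting between Charlie and Delta.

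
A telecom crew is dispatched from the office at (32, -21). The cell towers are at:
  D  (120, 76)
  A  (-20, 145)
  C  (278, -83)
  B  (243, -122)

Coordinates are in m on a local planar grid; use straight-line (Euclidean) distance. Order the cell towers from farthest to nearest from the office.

C, B, A, D

Computing each straight-line distance from (32, -21):
C (278, -83): 253.7 m
B (243, -122): 233.9 m
A (-20, 145): 174.0 m
D (120, 76): 131.0 m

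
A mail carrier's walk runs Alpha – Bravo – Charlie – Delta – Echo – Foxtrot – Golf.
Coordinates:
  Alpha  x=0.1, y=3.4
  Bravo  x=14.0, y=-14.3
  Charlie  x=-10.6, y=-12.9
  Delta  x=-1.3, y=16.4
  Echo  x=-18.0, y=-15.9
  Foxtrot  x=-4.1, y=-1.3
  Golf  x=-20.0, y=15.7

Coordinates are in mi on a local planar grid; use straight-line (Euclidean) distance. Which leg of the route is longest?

Leg distances:
Alpha→Bravo: 22.5 mi
Bravo→Charlie: 24.6 mi
Charlie→Delta: 30.7 mi
Delta→Echo: 36.4 mi
Echo→Foxtrot: 20.2 mi
Foxtrot→Golf: 23.3 mi
The longest leg is Delta–Echo at 36.4 mi.

Delta–Echo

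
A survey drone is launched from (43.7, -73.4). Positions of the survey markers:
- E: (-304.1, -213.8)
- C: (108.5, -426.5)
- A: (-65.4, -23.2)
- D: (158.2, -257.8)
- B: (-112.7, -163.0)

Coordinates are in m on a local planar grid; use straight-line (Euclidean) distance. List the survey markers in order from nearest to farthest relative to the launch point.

A, B, D, C, E

Distances from the launch point:
A (-65.4, -23.2): 120.1 m
B (-112.7, -163.0): 180.2 m
D (158.2, -257.8): 217.1 m
C (108.5, -426.5): 359.0 m
E (-304.1, -213.8): 375.1 m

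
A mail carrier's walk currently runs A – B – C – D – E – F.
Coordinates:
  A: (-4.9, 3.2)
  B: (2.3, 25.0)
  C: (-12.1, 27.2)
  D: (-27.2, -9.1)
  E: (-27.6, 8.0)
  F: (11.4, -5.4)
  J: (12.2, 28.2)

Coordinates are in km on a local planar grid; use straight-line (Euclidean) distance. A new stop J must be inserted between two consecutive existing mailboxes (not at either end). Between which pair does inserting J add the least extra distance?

between A and B

Added distance for inserting J between each consecutive pair:
A–B: 17.7 km
B–C: 20.2 km
C–D: 39.3 km
D–E: 81.8 km
E–F: 37.0 km
Smallest added distance is 17.7 km, inserting between A and B.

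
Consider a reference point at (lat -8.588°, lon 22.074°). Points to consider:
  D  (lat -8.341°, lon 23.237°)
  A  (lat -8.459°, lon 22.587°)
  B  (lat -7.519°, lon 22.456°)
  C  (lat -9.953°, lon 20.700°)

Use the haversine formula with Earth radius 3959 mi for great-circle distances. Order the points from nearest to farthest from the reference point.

A, B, D, C

Distance from the reference point at (lat -8.588°, lon 22.074°) to each:
A (lat -8.459°, lon 22.587°): 36.2 mi
B (lat -7.519°, lon 22.456°): 78.4 mi
D (lat -8.341°, lon 23.237°): 81.3 mi
C (lat -9.953°, lon 20.700°): 132.9 mi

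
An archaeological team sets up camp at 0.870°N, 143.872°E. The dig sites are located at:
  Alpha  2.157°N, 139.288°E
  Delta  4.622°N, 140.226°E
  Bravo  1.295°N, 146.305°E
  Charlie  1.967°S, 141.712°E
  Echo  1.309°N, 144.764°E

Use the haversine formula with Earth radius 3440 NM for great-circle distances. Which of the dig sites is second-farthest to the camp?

Alpha

Distance to each, sorted:
Delta: 313.9 NM
Alpha: 285.8 NM
Charlie: 214.1 NM
Bravo: 148.3 NM
Echo: 59.7 NM
The second-farthest is Alpha at 285.8 NM.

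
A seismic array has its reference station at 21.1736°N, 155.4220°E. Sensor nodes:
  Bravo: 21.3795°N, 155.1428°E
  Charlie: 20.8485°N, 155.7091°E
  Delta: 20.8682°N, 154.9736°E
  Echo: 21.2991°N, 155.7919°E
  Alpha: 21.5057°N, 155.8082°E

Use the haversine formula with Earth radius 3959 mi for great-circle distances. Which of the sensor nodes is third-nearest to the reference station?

Charlie

Distances from the reference station (21.1736°N, 155.4220°E):
Bravo: 22.9 mi
Echo: 25.4 mi
Charlie: 29.1 mi
Alpha: 33.8 mi
Delta: 35.8 mi
The third-nearest is Charlie at 29.1 mi.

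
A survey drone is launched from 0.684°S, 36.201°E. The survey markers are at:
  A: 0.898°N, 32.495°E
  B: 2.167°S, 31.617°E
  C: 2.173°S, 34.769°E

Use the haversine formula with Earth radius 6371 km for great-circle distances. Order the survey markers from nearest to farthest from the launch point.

C, A, B

Distance from the launch point at 0.684°S, 36.201°E to each:
C 2.173°S, 34.769°E: 229.7 km
A 0.898°N, 32.495°E: 448.1 km
B 2.167°S, 31.617°E: 535.6 km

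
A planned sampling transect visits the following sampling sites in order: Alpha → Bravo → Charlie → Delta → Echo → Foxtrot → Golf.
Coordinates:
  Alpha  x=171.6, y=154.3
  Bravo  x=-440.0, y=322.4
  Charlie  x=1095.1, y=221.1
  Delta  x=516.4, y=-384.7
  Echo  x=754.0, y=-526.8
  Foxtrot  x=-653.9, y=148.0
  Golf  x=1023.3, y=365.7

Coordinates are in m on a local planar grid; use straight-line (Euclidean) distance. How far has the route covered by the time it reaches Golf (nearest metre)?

Leg distances:
Alpha→Bravo: 634.3 m  (cumulative 634.3 m)
Bravo→Charlie: 1538.4 m  (cumulative 2172.7 m)
Charlie→Delta: 837.8 m  (cumulative 3010.5 m)
Delta→Echo: 276.9 m  (cumulative 3287.4 m)
Echo→Foxtrot: 1561.3 m  (cumulative 4848.6 m)
Foxtrot→Golf: 1691.3 m  (cumulative 6539.9 m)
Cumulative distance at Golf ≈ 6540 m.

6540 m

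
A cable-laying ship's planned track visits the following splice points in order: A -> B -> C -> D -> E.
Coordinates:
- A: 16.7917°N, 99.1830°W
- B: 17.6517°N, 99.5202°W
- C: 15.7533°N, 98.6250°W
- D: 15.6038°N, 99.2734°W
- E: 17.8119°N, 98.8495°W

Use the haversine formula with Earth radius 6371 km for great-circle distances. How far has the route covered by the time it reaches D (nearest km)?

Leg distances:
A→B: 102.1 km  (cumulative 102.1 km)
B→C: 231.6 km  (cumulative 333.7 km)
C→D: 71.4 km  (cumulative 405.1 km)
Cumulative distance at D ≈ 405 km.

405 km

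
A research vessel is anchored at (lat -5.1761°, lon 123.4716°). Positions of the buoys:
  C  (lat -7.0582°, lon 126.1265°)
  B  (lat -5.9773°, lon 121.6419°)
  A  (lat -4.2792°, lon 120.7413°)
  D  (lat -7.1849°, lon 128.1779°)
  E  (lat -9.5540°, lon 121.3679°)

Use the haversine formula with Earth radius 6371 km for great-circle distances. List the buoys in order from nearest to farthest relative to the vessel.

B, A, C, E, D

Computing each great-circle distance from (lat -5.1761°, lon 123.4716°):
B (lat -5.9773°, lon 121.6419°): 221.2 km
A (lat -4.2792°, lon 120.7413°): 318.6 km
C (lat -7.0582°, lon 126.1265°): 360.5 km
E (lat -9.5540°, lon 121.3679°): 539.2 km
D (lat -7.1849°, lon 128.1779°): 566.2 km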